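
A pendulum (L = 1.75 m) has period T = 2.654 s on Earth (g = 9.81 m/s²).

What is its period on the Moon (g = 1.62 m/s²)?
T = 2π√(L/g), so T_moon/T_earth = √(g_earth/g_moon)
T_moon = 2π√(1.75/1.62) = 6.53 s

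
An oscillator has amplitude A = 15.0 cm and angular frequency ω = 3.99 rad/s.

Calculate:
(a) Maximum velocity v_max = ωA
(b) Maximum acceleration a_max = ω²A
v_max = ωA = 3.99×0.15 = 0.5985 m/s
a_max = ω²A = 3.99²×0.15 = 2.388 m/s²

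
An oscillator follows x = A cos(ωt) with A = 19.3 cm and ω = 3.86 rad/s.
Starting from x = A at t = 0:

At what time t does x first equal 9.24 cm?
cos(ωt) = x/A = 9.24/19.3 = 0.4788
ωt = arccos(0.4788) = 1.072 rad
t = 1.072/3.86 = 0.2776 s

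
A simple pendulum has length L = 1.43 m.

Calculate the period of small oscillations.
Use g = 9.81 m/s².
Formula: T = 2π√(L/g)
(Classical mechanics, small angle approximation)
T = 2π√(L/g) = 2π√(1.43/9.81) = 2.399 s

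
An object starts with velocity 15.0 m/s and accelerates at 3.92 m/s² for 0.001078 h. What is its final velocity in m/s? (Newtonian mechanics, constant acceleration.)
v = v₀ + at (with unit conversion) = 30.21 m/s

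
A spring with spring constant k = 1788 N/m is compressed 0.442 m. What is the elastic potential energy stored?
PE = ½kx² = ½×1788×0.442² = 174.7 J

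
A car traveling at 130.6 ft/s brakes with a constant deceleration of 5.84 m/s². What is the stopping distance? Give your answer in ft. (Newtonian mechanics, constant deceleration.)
d = v₀² / (2a) (with unit conversion) = 445.1 ft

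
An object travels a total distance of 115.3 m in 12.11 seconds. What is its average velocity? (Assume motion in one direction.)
v_avg = Δd / Δt = 115.3 / 12.11 = 9.52 m/s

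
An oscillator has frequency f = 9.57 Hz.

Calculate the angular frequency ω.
ω = 2πf = 2π×9.57 = 60.13 rad/s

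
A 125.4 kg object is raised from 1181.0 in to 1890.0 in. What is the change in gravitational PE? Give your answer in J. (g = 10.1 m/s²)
ΔPE = mg(h₂ − h₁) = 125.4 kg × 10.1 m/s² × (48.01 − 30) m = 2.281e+04 J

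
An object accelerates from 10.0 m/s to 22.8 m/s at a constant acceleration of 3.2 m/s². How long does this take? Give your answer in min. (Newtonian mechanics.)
t = (v - v₀)/a (with unit conversion) = 0.06667 min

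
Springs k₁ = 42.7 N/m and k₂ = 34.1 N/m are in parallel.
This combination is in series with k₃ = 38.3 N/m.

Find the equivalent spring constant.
k₁₂ = k₁ + k₂ = 76.8 N/m (parallel)
1/k_eq = 1/k₁₂ + 1/k₃ → k_eq = 25.56 N/m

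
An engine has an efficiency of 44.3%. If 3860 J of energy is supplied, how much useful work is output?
W_out = η × W_in = 0.443 × 3860 = 1710.0 J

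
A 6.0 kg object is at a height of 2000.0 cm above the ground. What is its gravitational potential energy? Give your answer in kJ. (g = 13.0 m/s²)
PE = mgh = 6 kg × 13.0 m/s² × 20 m = 1560 J = 1.56 kJ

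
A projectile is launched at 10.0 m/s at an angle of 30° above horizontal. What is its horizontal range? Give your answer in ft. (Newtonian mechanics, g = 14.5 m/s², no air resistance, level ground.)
R = v₀² sin(2θ) / g (with unit conversion) = 19.6 ft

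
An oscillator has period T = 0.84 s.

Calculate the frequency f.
f = 1/T = 1/0.84 = 1.19 Hz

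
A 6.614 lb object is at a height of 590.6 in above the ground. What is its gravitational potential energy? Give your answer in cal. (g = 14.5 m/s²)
PE = mgh = 3 kg × 14.5 m/s² × 15 m = 652.6 J = 156.0 cal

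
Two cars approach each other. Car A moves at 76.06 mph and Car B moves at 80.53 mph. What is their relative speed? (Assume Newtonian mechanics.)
v_rel = v_A + v_B = 76.06 + 80.53 = 156.6 mph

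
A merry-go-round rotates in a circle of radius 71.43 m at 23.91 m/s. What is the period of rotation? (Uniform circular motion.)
T = 2πr/v = 2π×71.43/23.91 = 18.77 s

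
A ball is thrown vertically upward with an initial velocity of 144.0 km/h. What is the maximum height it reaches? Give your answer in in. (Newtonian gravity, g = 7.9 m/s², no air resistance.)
h_max = v₀²/(2g) (with unit conversion) = 3987.0 in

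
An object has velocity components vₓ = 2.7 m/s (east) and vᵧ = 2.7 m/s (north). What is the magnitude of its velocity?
|v| = √(vₓ² + vᵧ²) = √(2.7² + 2.7²) = √(14.58) = 3.82 m/s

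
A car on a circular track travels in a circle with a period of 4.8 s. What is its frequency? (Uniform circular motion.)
f = 1/T = 1/4.8 = 0.2083 Hz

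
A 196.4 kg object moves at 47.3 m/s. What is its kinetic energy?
KE = ½mv² = ½×196.4×47.3² = 219701.9 J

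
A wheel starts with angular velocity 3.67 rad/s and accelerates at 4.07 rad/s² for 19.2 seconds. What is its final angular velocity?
ω = ω₀ + αt = 3.67 + 4.07 × 19.2 = 81.81 rad/s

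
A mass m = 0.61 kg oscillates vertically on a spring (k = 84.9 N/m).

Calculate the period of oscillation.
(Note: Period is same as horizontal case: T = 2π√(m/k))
T = 2π√(m/k) = 2π√(0.61/84.9) = 0.5326 s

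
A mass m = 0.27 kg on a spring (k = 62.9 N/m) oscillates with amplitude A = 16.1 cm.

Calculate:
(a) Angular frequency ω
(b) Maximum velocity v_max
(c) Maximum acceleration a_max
ω = √(k/m) = √(62.9/0.27) = 15.26 rad/s
v_max = ωA = 15.26×0.161 = 2.457 m/s
a_max = ω²A = 15.26²×0.161 = 37.51 m/s²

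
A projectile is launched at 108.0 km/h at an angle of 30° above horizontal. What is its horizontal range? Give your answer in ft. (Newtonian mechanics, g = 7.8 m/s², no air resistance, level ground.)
R = v₀² sin(2θ) / g (with unit conversion) = 327.8 ft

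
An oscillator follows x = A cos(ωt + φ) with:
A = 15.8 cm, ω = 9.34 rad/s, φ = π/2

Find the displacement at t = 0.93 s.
x = A cos(ωt + φ) = 15.8×cos(9.34×0.93 + π/2) = -10.64 cm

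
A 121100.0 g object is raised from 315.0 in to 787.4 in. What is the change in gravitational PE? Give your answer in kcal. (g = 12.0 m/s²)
ΔPE = mg(h₂ − h₁) = 121.1 kg × 12.0 m/s² × (20 − 8.001) m = 1.744e+04 J = 4.168 kcal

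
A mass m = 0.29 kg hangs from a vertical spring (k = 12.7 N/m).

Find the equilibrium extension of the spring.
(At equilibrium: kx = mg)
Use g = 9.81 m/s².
x_eq = mg/k = 0.29×9.81/12.7 = 0.224 m = 22.4 cm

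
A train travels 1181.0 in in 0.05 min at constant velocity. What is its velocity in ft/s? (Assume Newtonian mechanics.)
v = d/t (with unit conversion) = 32.81 ft/s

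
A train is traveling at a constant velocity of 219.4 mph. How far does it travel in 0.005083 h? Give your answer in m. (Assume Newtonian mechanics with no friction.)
d = vt (with unit conversion) = 1795.0 m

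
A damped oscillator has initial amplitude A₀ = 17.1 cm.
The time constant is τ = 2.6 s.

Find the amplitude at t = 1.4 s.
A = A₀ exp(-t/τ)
A = A₀ exp(−t/τ) = 17.1×exp(−1.4/2.6) = 9.98 cm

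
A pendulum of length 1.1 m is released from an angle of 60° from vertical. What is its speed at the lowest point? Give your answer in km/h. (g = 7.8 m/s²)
h = L(1 − cosθ) = 1.1×(1 − cos60°) = 0.55 m
v = √(2gh) = √(2×7.8×0.55) = 2.929 m/s = 10.54 km/h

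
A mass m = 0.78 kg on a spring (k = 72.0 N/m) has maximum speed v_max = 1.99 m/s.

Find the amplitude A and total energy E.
½mv²_max = ½kA² → A = v_max√(m/k) = 1.99×√(0.78/72.0) = 0.2071 m = 20.71 cm
E = ½mv²_max = ½×0.78×1.99² = 1.544 J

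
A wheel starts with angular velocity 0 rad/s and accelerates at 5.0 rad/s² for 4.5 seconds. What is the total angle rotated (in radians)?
θ = ω₀t + ½αt² = 0×4.5 + ½×5.0×4.5² = 50.62 rad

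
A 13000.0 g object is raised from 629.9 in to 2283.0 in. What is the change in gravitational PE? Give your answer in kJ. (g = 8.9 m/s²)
ΔPE = mg(h₂ − h₁) = 13 kg × 8.9 m/s² × (57.99 − 16) m = 4858 J = 4.858 kJ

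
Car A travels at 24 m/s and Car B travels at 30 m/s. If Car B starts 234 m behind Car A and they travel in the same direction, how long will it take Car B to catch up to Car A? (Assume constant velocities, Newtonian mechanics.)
Relative speed: v_rel = 30 - 24 = 6 m/s
Time to catch: t = d₀/v_rel = 234/6 = 39.0 s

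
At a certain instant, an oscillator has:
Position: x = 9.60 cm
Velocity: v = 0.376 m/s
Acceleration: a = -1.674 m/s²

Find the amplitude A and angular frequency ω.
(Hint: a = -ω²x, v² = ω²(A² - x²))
a = −ω²x → ω = √(|a|/x) = √(1.674/0.096) = 4.176 rad/s
v² = ω²(A² − x²) → A = √(x² + v²/ω²) = √(0.096² + 0.376²/4.176²) = 0.1316 m = 13.16 cm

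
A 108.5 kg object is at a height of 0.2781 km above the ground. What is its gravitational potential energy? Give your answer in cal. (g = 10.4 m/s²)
PE = mgh = 108.5 kg × 10.4 m/s² × 278.1 m = 3.138e+05 J = 75000.0 cal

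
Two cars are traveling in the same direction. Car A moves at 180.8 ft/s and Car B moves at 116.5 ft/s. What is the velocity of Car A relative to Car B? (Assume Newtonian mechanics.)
v_rel = v_A - v_B = 180.8 - 116.5 = 64.3 ft/s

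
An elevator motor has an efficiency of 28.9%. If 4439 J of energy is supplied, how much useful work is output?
W_out = η × W_in = 0.289 × 4439 = 1282.9 J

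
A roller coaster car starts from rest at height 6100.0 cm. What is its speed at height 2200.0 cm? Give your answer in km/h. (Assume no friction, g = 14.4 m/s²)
mgh₁ = ½mv₂² + mgh₂ → v₂ = √(2g(h₁−h₂)) = √(2×14.4×(61−22)) = 33.51 m/s = 120.7 km/h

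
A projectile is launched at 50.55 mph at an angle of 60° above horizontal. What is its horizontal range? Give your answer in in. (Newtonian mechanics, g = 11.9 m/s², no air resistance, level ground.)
R = v₀² sin(2θ) / g (with unit conversion) = 1463.0 in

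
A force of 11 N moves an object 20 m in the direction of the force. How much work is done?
W = Fd = 11×20 = 220.0 J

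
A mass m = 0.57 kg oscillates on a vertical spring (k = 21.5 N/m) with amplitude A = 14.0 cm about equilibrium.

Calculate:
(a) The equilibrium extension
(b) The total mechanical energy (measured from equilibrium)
x_eq = mg/k = 0.57×9.81/21.5 = 0.2601 m = 26.01 cm
E = ½kA² = ½×21.5×(0.14)² = 0.2107 J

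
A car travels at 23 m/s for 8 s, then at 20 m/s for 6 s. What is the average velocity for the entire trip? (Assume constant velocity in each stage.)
d₁ = v₁t₁ = 23 × 8 = 184 m
d₂ = v₂t₂ = 20 × 6 = 120 m
d_total = 304 m, t_total = 14 s
v_avg = d_total/t_total = 304/14 = 21.71 m/s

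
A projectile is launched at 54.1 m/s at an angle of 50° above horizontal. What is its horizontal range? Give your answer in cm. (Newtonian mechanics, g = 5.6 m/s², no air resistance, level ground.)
R = v₀² sin(2θ) / g (with unit conversion) = 51470.0 cm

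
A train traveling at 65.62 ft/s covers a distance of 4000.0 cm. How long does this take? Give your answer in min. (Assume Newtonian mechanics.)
t = d/v (with unit conversion) = 0.03333 min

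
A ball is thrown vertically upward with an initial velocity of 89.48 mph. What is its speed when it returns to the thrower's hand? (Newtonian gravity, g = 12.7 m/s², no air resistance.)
By conservation of energy, the ball returns at the same speed = 89.48 mph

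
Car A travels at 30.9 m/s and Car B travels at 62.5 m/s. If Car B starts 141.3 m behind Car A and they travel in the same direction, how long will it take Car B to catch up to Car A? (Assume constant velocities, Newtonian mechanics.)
Relative speed: v_rel = 62.5 - 30.9 = 31.6 m/s
Time to catch: t = d₀/v_rel = 141.3/31.6 = 4.47 s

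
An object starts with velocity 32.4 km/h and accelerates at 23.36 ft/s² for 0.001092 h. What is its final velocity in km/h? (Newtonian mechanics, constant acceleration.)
v = v₀ + at (with unit conversion) = 133.2 km/h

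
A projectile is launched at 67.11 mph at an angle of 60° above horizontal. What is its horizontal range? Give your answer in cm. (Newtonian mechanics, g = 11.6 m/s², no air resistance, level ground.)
R = v₀² sin(2θ) / g (with unit conversion) = 6720.0 cm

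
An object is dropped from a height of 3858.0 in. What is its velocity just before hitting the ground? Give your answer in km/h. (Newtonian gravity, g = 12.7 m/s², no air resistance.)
v = √(2gh) (with unit conversion) = 179.6 km/h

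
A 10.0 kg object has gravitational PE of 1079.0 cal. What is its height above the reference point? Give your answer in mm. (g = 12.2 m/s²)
PE = mgh → h = PE/(mg) = 4515 J / (10 kg × 12.2 m/s²) = 37 m = 37000.0 mm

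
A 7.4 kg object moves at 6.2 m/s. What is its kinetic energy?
KE = ½mv² = ½×7.4×6.2² = 142.228 J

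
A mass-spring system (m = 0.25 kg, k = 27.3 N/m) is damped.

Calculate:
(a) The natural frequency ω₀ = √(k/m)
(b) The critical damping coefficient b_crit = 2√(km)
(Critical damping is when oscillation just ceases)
ω₀ = √(k/m) = √(27.3/0.25) = 10.45 rad/s
b_crit = 2√(km) = 2√(27.3×0.25) = 5.225 kg/s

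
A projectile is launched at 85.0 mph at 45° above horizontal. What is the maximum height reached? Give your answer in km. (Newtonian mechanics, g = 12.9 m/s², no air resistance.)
H = v₀²sin²(θ)/(2g) (with unit conversion) = 0.02798 km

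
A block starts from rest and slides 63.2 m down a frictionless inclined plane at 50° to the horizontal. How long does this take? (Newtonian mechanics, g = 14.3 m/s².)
a = g sin(θ) = 14.3 × sin(50°) = 10.95 m/s²
t = √(2d/a) = √(2 × 63.2 / 10.95) = 3.4 s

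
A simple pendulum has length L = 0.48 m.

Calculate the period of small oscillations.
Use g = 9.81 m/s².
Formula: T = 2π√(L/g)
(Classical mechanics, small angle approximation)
T = 2π√(L/g) = 2π√(0.48/9.81) = 1.39 s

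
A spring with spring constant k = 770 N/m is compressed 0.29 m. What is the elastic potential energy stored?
PE = ½kx² = ½×770×0.29² = 32.38 J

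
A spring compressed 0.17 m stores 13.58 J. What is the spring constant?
PE = ½kx² → k = 2PE/x² = 2×13.58/0.17² = 939.8 N/m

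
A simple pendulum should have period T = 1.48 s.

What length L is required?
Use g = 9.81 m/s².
T = 2π√(L/g) → L = g(T/2π)² = 9.81×(1.48/2π)² = 0.5443 m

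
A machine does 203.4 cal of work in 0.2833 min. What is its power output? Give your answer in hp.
P = W/t = 851 J / 17 s = 50.07 W = 0.06714 hp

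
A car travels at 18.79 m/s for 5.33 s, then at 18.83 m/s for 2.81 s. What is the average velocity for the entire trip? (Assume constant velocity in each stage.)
d₁ = v₁t₁ = 18.79 × 5.33 = 100.151 m
d₂ = v₂t₂ = 18.83 × 2.81 = 52.9123 m
d_total = 153.06 m, t_total = 8.14 s
v_avg = d_total/t_total = 153.06/8.14 = 18.8 m/s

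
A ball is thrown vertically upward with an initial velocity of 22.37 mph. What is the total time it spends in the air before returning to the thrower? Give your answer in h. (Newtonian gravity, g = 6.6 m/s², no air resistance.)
t_total = 2v₀/g (with unit conversion) = 0.0008418 h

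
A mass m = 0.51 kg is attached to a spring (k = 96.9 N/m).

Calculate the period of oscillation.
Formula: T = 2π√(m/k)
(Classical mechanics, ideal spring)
T = 2π√(m/k) = 2π√(0.51/96.9) = 0.4558 s; f = 1/T = 2.194 Hz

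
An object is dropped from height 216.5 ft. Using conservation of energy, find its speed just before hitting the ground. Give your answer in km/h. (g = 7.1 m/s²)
mgh = ½mv² → v = √(2gh) = √(2×7.1×65.99) = 30.61 m/s = 110.2 km/h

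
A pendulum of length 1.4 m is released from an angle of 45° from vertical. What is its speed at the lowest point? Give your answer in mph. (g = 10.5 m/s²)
h = L(1 − cosθ) = 1.4×(1 − cos45°) = 0.4101 m
v = √(2gh) = √(2×10.5×0.4101) = 2.934 m/s = 6.564 mph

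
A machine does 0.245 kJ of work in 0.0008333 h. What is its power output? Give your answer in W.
P = W/t = 245 J / 3 s = 81.67 W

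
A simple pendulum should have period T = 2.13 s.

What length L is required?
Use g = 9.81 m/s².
T = 2π√(L/g) → L = g(T/2π)² = 9.81×(2.13/2π)² = 1.127 m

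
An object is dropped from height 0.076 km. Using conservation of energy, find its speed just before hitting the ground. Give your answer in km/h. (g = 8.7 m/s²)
mgh = ½mv² → v = √(2gh) = √(2×8.7×76) = 36.36 m/s = 130.9 km/h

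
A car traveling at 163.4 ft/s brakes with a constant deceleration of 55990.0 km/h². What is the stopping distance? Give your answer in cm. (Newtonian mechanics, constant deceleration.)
d = v₀² / (2a) (with unit conversion) = 28710.0 cm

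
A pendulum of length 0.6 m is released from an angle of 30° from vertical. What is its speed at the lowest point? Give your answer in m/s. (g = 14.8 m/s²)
h = L(1 − cosθ) = 0.6×(1 − cos30°) = 0.08038 m
v = √(2gh) = √(2×14.8×0.08038) = 1.543 m/s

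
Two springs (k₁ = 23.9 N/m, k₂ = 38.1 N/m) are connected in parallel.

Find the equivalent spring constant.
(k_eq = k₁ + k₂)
k_eq = k₁ + k₂ = 23.9 + 38.1 = 62 N/m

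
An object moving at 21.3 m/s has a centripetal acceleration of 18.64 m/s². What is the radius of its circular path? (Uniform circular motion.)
r = v²/a_c = 21.3²/18.64 = 24.34 m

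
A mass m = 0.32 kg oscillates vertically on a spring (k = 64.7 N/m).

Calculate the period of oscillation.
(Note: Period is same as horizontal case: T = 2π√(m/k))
T = 2π√(m/k) = 2π√(0.32/64.7) = 0.4419 s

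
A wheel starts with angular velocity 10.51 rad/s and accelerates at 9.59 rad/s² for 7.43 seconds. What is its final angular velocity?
ω = ω₀ + αt = 10.51 + 9.59 × 7.43 = 81.76 rad/s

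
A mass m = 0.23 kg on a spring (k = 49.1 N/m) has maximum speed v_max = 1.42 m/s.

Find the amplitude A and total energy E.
½mv²_max = ½kA² → A = v_max√(m/k) = 1.42×√(0.23/49.1) = 0.09719 m = 9.719 cm
E = ½mv²_max = ½×0.23×1.42² = 0.2319 J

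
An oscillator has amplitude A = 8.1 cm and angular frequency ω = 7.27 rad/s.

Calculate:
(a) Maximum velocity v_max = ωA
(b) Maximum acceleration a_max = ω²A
v_max = ωA = 7.27×0.081 = 0.5889 m/s
a_max = ω²A = 7.27²×0.081 = 4.281 m/s²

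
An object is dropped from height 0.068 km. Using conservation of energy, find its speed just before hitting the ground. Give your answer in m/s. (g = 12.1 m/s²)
mgh = ½mv² → v = √(2gh) = √(2×12.1×68) = 40.57 m/s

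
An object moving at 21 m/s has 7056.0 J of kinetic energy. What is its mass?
KE = ½mv² → m = 2KE/v² = 2×7056.0/21² = 32.0 kg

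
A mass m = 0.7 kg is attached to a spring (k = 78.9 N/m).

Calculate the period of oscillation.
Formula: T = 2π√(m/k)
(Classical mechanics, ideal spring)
T = 2π√(m/k) = 2π√(0.7/78.9) = 0.5918 s; f = 1/T = 1.69 Hz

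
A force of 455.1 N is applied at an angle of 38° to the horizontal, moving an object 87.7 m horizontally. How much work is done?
W = Fd cosθ = 455.1×87.7×cos(38°) = 31451.0 J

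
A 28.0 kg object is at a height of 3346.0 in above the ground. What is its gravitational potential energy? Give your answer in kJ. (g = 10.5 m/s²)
PE = mgh = 28 kg × 10.5 m/s² × 84.99 m = 2.499e+04 J = 24.99 kJ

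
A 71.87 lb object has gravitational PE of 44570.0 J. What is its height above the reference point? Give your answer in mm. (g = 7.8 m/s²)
PE = mgh → h = PE/(mg) = 4.457e+04 J / (32.6 kg × 7.8 m/s²) = 175.3 m = 175300.0 mm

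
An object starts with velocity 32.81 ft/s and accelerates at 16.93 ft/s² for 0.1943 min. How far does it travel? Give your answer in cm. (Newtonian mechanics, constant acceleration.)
d = v₀t + ½at² (with unit conversion) = 46720.0 cm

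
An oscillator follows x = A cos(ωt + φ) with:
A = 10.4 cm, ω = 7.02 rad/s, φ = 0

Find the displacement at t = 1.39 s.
x = A cos(ωt + φ) = 10.4×cos(7.02×1.39 + 0) = -9.829 cm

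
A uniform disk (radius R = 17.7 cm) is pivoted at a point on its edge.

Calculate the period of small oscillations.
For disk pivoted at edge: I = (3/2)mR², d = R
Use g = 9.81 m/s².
I/m = (3/2)R² = 0.04699 m²; d = R = 0.177 m
T = 2π√((3/2)R²/(gR)) = 2π√(3R/(2g)) = 1.034 s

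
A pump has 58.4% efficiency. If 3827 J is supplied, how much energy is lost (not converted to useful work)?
W_out = η × W_in = 0.584×3827 = 2235.0 J
W_lost = W_in − W_out = 3827 − 2235.0 = 1592.0 J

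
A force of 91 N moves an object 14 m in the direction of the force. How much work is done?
W = Fd = 91×14 = 1274.0 J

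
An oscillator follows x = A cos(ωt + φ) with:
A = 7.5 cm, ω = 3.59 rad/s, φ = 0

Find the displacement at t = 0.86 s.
x = A cos(ωt + φ) = 7.5×cos(3.59×0.86 + 0) = -7.489 cm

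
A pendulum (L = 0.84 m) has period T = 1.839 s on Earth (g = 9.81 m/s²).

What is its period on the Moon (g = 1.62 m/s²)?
T = 2π√(L/g), so T_moon/T_earth = √(g_earth/g_moon)
T_moon = 2π√(0.84/1.62) = 4.524 s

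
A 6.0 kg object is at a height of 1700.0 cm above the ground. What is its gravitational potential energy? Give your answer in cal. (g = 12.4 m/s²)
PE = mgh = 6 kg × 12.4 m/s² × 17 m = 1265 J = 302.3 cal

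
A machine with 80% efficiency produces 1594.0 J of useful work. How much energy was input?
W_in = W_out/η = 1594.0/0.8 = 1992.5 J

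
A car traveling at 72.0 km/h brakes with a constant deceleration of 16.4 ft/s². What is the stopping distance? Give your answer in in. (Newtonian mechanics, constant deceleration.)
d = v₀² / (2a) (with unit conversion) = 1575.0 in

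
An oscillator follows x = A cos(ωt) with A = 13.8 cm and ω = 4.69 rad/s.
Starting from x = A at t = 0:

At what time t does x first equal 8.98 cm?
cos(ωt) = x/A = 8.98/13.8 = 0.6507
ωt = arccos(0.6507) = 0.8623 rad
t = 0.8623/4.69 = 0.1839 s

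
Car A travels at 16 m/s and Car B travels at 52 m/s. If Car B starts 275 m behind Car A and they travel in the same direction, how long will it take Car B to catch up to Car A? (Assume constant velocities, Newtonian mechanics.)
Relative speed: v_rel = 52 - 16 = 36 m/s
Time to catch: t = d₀/v_rel = 275/36 = 7.64 s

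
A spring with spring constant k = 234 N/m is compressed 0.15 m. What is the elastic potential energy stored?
PE = ½kx² = ½×234×0.15² = 2.632 J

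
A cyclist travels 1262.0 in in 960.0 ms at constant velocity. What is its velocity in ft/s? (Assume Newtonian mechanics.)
v = d/t (with unit conversion) = 109.5 ft/s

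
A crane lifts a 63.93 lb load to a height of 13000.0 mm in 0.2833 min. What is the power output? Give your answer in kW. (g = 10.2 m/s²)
W = mgh = 29×10.2×13 = 3845 J
P = W/t = 3845/17 = 226.2 W = 0.2262 kW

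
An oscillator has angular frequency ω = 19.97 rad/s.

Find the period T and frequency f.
T = 2π/ω = 2π/19.97 = 0.3146 s; f = ω/2π = 3.178 Hz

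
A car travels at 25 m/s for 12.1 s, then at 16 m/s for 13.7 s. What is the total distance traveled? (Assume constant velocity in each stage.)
d₁ = v₁t₁ = 25 × 12.1 = 302.5 m
d₂ = v₂t₂ = 16 × 13.7 = 219.2 m
d_total = 302.5 + 219.2 = 521.7 m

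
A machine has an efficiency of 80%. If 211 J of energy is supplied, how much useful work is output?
W_out = η × W_in = 0.8 × 211 = 168.8 J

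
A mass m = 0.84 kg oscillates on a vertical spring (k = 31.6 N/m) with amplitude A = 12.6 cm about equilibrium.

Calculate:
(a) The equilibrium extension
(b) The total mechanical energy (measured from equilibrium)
x_eq = mg/k = 0.84×9.81/31.6 = 0.2608 m = 26.08 cm
E = ½kA² = ½×31.6×(0.126)² = 0.2508 J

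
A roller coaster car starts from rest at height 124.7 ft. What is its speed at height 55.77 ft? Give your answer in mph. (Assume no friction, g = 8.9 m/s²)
mgh₁ = ½mv₂² + mgh₂ → v₂ = √(2g(h₁−h₂)) = √(2×8.9×(38.01−17)) = 19.34 m/s = 43.26 mph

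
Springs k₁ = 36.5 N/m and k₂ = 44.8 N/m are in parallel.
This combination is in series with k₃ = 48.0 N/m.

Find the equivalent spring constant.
k₁₂ = k₁ + k₂ = 81.3 N/m (parallel)
1/k_eq = 1/k₁₂ + 1/k₃ → k_eq = 30.18 N/m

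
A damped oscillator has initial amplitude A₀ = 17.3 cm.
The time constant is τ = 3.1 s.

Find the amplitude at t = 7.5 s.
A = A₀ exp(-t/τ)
A = A₀ exp(−t/τ) = 17.3×exp(−7.5/3.1) = 1.539 cm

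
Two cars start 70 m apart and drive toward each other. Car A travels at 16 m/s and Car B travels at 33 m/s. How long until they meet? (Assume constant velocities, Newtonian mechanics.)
Combined speed: v_combined = 16 + 33 = 49 m/s
Time to meet: t = d/49 = 70/49 = 1.43 s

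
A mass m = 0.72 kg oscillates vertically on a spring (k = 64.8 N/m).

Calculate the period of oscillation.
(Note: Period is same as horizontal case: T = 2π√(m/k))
T = 2π√(m/k) = 2π√(0.72/64.8) = 0.6623 s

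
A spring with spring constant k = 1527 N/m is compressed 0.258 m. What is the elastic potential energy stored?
PE = ½kx² = ½×1527×0.258² = 50.82 J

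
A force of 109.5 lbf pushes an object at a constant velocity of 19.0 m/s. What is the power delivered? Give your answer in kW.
P = Fv = 487.1 N × 19 m/s = 9255 W = 9.255 kW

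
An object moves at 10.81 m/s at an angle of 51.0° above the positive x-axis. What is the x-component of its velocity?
vₓ = v cos(θ) = 10.81 × cos(51.0°) = 6.8 m/s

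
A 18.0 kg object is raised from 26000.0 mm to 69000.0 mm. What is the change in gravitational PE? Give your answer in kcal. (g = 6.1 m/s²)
ΔPE = mg(h₂ − h₁) = 18 kg × 6.1 m/s² × (69 − 26) m = 4721 J = 1.128 kcal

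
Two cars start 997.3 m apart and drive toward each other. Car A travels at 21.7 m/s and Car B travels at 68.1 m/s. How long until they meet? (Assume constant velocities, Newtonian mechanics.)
Combined speed: v_combined = 21.7 + 68.1 = 89.8 m/s
Time to meet: t = d/89.8 = 997.3/89.8 = 11.11 s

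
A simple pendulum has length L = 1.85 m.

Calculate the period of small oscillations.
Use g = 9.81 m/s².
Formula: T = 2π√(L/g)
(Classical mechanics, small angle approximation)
T = 2π√(L/g) = 2π√(1.85/9.81) = 2.729 s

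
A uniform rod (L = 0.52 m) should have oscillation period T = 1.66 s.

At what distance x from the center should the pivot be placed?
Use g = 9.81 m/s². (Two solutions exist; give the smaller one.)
T = 2π√((L²/12 + x²)/(gx)). Let c = T²g/(4π²) = 0.6847.
x² − cx + L²/12 = 0 → x = (c − √(c² − L²/3))/2 = 0.03466 m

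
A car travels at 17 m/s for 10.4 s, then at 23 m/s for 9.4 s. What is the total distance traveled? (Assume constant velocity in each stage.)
d₁ = v₁t₁ = 17 × 10.4 = 176.8 m
d₂ = v₂t₂ = 23 × 9.4 = 216.2 m
d_total = 176.8 + 216.2 = 393.0 m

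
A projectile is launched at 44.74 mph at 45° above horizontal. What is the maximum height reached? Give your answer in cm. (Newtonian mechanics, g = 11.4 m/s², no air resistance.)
H = v₀²sin²(θ)/(2g) (with unit conversion) = 877.2 cm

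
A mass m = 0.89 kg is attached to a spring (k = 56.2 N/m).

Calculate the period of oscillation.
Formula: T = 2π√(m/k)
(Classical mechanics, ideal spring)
T = 2π√(m/k) = 2π√(0.89/56.2) = 0.7907 s; f = 1/T = 1.265 Hz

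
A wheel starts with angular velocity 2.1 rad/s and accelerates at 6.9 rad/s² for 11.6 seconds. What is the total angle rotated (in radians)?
θ = ω₀t + ½αt² = 2.1×11.6 + ½×6.9×11.6² = 488.59 rad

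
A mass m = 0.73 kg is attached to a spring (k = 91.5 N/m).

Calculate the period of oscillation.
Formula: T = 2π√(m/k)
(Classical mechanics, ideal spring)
T = 2π√(m/k) = 2π√(0.73/91.5) = 0.5612 s; f = 1/T = 1.782 Hz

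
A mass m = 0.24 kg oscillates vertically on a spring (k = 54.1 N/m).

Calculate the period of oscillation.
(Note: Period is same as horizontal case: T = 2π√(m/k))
T = 2π√(m/k) = 2π√(0.24/54.1) = 0.4185 s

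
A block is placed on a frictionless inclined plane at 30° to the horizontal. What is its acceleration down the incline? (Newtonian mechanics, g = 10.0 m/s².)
a = g sin(θ) = 10.0 × sin(30°) = 10.0 × 0.5 = 5.0 m/s²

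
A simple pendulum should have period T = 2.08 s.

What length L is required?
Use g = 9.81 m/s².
T = 2π√(L/g) → L = g(T/2π)² = 9.81×(2.08/2π)² = 1.075 m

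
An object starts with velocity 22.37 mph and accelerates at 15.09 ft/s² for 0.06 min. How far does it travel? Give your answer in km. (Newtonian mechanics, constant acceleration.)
d = v₀t + ½at² (with unit conversion) = 0.06581 km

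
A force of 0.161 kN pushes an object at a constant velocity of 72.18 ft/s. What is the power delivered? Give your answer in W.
P = Fv = 161 N × 22 m/s = 3542 W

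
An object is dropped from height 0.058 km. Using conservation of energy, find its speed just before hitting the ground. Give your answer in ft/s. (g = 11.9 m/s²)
mgh = ½mv² → v = √(2gh) = √(2×11.9×58) = 37.15 m/s = 121.9 ft/s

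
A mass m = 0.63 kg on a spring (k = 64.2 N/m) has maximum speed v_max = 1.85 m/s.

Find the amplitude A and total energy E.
½mv²_max = ½kA² → A = v_max√(m/k) = 1.85×√(0.63/64.2) = 0.1833 m = 18.33 cm
E = ½mv²_max = ½×0.63×1.85² = 1.078 J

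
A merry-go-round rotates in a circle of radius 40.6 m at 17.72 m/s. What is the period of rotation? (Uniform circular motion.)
T = 2πr/v = 2π×40.6/17.72 = 14.4 s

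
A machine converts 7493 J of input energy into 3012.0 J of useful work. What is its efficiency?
η = W_out/W_in = 3012.0/7493 = 0.402 = 40.2%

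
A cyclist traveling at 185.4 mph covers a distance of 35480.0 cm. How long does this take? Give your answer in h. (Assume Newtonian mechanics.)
t = d/v (with unit conversion) = 0.001189 h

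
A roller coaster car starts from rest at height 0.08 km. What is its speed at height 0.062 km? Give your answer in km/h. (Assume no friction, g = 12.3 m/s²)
mgh₁ = ½mv₂² + mgh₂ → v₂ = √(2g(h₁−h₂)) = √(2×12.3×(80−62)) = 21.04 m/s = 75.75 km/h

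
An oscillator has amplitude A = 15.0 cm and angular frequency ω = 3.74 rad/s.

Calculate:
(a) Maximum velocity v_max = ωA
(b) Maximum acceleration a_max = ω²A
v_max = ωA = 3.74×0.15 = 0.561 m/s
a_max = ω²A = 3.74²×0.15 = 2.098 m/s²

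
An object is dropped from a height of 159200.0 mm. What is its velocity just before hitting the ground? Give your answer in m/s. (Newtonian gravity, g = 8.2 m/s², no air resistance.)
v = √(2gh) (with unit conversion) = 51.1 m/s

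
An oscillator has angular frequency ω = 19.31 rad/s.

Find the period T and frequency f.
T = 2π/ω = 2π/19.31 = 0.3254 s; f = ω/2π = 3.073 Hz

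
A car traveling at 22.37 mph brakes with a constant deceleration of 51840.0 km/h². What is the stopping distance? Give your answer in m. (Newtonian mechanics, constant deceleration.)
d = v₀² / (2a) (with unit conversion) = 12.5 m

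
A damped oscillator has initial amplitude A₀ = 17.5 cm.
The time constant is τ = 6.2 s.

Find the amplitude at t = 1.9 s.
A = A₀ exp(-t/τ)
A = A₀ exp(−t/τ) = 17.5×exp(−1.9/6.2) = 12.88 cm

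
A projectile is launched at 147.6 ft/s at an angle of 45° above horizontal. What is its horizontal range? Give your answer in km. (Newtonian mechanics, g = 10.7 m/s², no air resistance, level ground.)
R = v₀² sin(2θ) / g (with unit conversion) = 0.1892 km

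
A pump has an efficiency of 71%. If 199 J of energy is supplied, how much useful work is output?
W_out = η × W_in = 0.71 × 199 = 141.29 J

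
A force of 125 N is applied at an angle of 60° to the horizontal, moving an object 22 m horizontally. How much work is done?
W = Fd cosθ = 125×22×cos(60°) = 1375.0 J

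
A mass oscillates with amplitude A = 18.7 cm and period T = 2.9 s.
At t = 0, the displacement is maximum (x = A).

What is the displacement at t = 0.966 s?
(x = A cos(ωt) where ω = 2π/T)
ω = 2π/T = 2π/2.9 = 2.167 rad/s
x = A cos(ωt) = 18.7×cos(2.167×0.966) = -9.327 cm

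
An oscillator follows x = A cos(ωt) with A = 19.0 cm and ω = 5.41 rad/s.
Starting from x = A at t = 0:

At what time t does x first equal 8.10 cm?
cos(ωt) = x/A = 8.1/19.0 = 0.4263
ωt = arccos(0.4263) = 1.13 rad
t = 1.13/5.41 = 0.2089 s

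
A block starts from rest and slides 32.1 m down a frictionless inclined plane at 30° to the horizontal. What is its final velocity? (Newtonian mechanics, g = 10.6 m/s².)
a = g sin(θ) = 10.6 × sin(30°) = 5.3 m/s²
v = √(2ad) = √(2 × 5.3 × 32.1) = 18.45 m/s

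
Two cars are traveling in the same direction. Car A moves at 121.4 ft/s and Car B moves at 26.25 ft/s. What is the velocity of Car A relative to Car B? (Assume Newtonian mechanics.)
v_rel = v_A - v_B = 121.4 - 26.25 = 95.15 ft/s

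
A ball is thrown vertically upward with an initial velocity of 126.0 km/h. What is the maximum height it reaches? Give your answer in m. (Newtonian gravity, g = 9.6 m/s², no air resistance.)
h_max = v₀²/(2g) (with unit conversion) = 63.8 m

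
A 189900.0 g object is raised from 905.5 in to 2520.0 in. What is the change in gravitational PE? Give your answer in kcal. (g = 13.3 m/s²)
ΔPE = mg(h₂ − h₁) = 189.9 kg × 13.3 m/s² × (64.01 − 23) m = 1.036e+05 J = 24.75 kcal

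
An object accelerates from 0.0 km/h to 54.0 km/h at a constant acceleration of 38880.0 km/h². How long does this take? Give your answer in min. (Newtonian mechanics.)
t = (v - v₀)/a (with unit conversion) = 0.08333 min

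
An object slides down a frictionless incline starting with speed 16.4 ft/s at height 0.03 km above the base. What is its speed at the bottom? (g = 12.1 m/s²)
½mv₀² + mgh = ½mv² → v = √(v₀² + 2gh) = √(4.999² + 2×12.1×30) = 27.4 m/s = 89.91 ft/s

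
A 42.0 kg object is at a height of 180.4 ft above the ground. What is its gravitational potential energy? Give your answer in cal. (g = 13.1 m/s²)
PE = mgh = 42 kg × 13.1 m/s² × 54.99 m = 3.025e+04 J = 7231.0 cal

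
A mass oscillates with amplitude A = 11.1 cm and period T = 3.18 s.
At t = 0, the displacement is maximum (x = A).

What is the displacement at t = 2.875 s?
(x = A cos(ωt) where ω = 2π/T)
ω = 2π/T = 2π/3.18 = 1.976 rad/s
x = A cos(ωt) = 11.1×cos(1.976×2.875) = 9.145 cm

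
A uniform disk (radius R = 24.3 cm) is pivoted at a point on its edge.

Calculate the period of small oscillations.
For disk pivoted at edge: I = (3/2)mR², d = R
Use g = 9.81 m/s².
I/m = (3/2)R² = 0.08857 m²; d = R = 0.243 m
T = 2π√((3/2)R²/(gR)) = 2π√(3R/(2g)) = 1.211 s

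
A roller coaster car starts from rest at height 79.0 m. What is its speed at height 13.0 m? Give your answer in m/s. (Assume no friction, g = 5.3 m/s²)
mgh₁ = ½mv₂² + mgh₂ → v₂ = √(2g(h₁−h₂)) = √(2×5.3×(79−13)) = 26.45 m/s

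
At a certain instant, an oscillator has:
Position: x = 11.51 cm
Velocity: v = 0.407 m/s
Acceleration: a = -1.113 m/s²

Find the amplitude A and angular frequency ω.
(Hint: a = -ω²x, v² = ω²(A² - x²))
a = −ω²x → ω = √(|a|/x) = √(1.113/0.1151) = 3.11 rad/s
v² = ω²(A² − x²) → A = √(x² + v²/ω²) = √(0.1151² + 0.407²/3.11²) = 0.1743 m = 17.43 cm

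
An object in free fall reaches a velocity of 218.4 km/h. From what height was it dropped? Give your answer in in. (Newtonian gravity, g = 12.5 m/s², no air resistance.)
h = v²/(2g) (with unit conversion) = 5796.0 in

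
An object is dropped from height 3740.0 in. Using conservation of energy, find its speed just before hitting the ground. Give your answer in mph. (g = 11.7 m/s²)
mgh = ½mv² → v = √(2gh) = √(2×11.7×95) = 47.15 m/s = 105.5 mph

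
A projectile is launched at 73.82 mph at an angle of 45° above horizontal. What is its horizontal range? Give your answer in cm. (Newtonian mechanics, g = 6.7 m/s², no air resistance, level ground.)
R = v₀² sin(2θ) / g (with unit conversion) = 16250.0 cm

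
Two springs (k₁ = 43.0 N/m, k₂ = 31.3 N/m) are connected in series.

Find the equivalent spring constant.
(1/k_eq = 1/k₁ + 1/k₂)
1/k_eq = 1/43.0 + 1/31.3 = 0.055205; k_eq = 18.11 N/m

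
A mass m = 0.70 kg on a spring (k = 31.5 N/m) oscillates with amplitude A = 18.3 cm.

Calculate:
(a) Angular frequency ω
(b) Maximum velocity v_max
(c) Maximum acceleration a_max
ω = √(k/m) = √(31.5/0.7) = 6.708 rad/s
v_max = ωA = 6.708×0.183 = 1.228 m/s
a_max = ω²A = 6.708²×0.183 = 8.235 m/s²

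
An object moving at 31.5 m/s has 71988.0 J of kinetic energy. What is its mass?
KE = ½mv² → m = 2KE/v² = 2×71988.0/31.5² = 145.1 kg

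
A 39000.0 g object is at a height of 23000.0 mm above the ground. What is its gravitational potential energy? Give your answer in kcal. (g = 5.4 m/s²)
PE = mgh = 39 kg × 5.4 m/s² × 23 m = 4844 J = 1.158 kcal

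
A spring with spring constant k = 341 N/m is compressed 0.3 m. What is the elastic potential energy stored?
PE = ½kx² = ½×341×0.3² = 15.34 J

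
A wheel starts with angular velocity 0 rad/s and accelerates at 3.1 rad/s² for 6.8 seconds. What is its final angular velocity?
ω = ω₀ + αt = 0 + 3.1 × 6.8 = 21.08 rad/s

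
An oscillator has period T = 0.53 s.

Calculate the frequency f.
f = 1/T = 1/0.53 = 1.887 Hz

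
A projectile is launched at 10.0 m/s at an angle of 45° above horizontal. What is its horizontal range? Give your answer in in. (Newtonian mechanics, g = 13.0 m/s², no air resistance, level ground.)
R = v₀² sin(2θ) / g (with unit conversion) = 302.8 in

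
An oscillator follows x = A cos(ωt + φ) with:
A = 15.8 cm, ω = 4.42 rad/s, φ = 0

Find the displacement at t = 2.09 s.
x = A cos(ωt + φ) = 15.8×cos(4.42×2.09 + 0) = -15.52 cm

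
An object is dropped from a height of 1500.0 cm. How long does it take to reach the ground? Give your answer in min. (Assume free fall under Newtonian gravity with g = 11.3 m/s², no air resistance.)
t = √(2h/g) (with unit conversion) = 0.02716 min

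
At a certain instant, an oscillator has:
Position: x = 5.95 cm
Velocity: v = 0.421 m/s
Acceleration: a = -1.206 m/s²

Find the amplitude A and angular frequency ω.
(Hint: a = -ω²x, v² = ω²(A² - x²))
a = −ω²x → ω = √(|a|/x) = √(1.206/0.0595) = 4.502 rad/s
v² = ω²(A² − x²) → A = √(x² + v²/ω²) = √(0.0595² + 0.421²/4.502²) = 0.1108 m = 11.08 cm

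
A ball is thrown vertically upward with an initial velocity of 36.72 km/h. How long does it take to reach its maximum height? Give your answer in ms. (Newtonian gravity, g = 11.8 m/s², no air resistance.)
t_up = v₀/g (with unit conversion) = 864.4 ms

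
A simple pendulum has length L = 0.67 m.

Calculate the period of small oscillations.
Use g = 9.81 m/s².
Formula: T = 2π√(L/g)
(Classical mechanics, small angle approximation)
T = 2π√(L/g) = 2π√(0.67/9.81) = 1.642 s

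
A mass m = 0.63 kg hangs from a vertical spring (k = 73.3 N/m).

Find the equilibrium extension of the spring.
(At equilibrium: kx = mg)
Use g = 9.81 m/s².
x_eq = mg/k = 0.63×9.81/73.3 = 0.08432 m = 8.432 cm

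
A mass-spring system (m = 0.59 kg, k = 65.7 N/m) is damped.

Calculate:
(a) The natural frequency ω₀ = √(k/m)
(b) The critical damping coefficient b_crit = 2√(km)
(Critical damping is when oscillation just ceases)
ω₀ = √(k/m) = √(65.7/0.59) = 10.55 rad/s
b_crit = 2√(km) = 2√(65.7×0.59) = 12.45 kg/s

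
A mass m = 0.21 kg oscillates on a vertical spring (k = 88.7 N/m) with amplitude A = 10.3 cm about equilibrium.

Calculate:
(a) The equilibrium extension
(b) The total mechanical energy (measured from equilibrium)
x_eq = mg/k = 0.21×9.81/88.7 = 0.02323 m = 2.323 cm
E = ½kA² = ½×88.7×(0.103)² = 0.4705 J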